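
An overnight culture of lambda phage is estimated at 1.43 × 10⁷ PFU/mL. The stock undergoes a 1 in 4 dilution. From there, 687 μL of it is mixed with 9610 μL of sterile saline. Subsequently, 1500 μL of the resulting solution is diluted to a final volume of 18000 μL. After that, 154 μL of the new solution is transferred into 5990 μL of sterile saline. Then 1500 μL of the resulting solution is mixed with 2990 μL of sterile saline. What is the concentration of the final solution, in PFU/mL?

Overall dilution factor = 4 × 14.99 × 12 × 39.90 × 2.993 = 8.59 × 10⁴.
1.43 × 10⁷ PFU/mL / 8.59 × 10⁴ = 166 PFU/mL.

166 PFU/mL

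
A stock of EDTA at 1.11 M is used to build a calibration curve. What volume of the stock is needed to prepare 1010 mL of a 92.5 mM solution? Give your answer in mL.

84.2 mL

92.5 mM = 0.0925 M.
V₁ = C₂V₂/C₁ = 0.0925 × 1010 / 1.11 = 84.2 mL.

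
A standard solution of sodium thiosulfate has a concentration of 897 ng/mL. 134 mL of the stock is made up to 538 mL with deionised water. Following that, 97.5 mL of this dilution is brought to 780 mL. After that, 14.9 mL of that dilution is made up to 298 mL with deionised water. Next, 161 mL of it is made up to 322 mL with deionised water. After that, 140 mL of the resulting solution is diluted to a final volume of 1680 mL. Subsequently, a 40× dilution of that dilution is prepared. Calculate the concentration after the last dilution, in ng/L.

1.45 ng/L

Overall dilution factor = 4.015 × 8 × 20 × 2 × 12 × 40 = 6.17 × 10⁵.
897 ng/mL / 6.17 × 10⁵ = 1.45 × 10⁻³ ng/mL = 1.45 ng/L.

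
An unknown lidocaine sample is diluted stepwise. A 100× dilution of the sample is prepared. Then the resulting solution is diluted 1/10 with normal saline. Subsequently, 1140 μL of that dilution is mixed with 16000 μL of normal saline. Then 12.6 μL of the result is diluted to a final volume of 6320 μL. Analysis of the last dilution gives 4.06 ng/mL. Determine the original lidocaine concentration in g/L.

Overall dilution factor = 100 × 10 × 15.04 × 501.6 = 7.54 × 10⁶.
Original = 4.06 ng/mL × 7.54 × 10⁶ = 3.06 × 10⁷ ng/mL = 30.6 g/L.

30.6 g/L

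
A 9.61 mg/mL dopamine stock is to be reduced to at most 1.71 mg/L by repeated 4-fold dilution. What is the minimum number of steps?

7

Need 4ⁿ ≥ 5620, so n ≥ log(5620)/log(4) = 6.23.
Minimum whole steps: n = 7.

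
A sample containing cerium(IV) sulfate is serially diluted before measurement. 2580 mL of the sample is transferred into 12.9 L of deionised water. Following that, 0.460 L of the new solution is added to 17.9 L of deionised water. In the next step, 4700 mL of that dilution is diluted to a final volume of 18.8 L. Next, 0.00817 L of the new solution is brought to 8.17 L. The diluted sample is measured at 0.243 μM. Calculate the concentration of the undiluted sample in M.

Overall dilution factor = 6 × 39.91 × 4 × 1000 = 9.58 × 10⁵.
Original = 0.243 μM × 9.58 × 10⁵ = 2.33 × 10⁵ μM = 0.233 M.

0.233 M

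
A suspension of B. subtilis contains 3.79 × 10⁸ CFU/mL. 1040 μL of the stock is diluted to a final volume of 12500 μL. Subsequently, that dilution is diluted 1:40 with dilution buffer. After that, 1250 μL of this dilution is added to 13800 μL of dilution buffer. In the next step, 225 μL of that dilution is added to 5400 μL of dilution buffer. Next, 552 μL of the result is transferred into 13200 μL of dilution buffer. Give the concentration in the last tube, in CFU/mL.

105 CFU/mL

Overall dilution factor = 12.02 × 40 × 12.04 × 25 × 24.91 = 3.61 × 10⁶.
3.79 × 10⁸ CFU/mL / 3.61 × 10⁶ = 105 CFU/mL.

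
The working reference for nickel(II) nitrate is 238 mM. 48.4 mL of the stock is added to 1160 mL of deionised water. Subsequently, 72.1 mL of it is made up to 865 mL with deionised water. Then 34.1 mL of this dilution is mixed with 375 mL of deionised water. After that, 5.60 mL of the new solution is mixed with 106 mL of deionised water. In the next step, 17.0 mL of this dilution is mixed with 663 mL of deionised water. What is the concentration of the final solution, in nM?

83.1 nM

Overall dilution factor = 24.97 × 12.00 × 12.00 × 19.93 × 40 = 2.86 × 10⁶.
238 mM / 2.86 × 10⁶ = 8.31 × 10⁻⁵ mM = 83.1 nM.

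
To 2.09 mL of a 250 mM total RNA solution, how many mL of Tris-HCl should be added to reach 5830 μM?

5830 μM = 5.83 mM.
V₂ = C₁V₁/C₂ = 250 × 2.09 / 5.83 = 89.6 mL.
Diluent to add = V₂ − V₁ = 89.6 − 2.09 = 87.5 mL.

87.5 mL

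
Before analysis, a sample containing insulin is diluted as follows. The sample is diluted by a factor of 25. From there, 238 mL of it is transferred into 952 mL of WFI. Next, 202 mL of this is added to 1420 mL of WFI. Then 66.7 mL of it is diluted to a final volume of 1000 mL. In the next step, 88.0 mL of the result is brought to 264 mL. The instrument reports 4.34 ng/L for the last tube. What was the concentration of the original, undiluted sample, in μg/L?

196 μg/L

Overall dilution factor = 25 × 5 × 8.030 × 14.99 × 3 = 4.51 × 10⁴.
Original = 4.34 ng/L × 4.51 × 10⁴ = 1.96 × 10⁵ ng/L = 196 μg/L.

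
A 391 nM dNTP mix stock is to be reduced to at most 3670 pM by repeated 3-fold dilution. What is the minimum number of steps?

5

Need 3ⁿ ≥ 107, so n ≥ log(107)/log(3) = 4.25.
Minimum whole steps: n = 5.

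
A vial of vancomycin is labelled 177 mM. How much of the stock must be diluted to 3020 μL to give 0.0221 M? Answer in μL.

377 μL

0.0221 M = 22.1 mM.
V₁ = C₂V₂/C₁ = 22.1 × 3020 / 177 = 377 μL.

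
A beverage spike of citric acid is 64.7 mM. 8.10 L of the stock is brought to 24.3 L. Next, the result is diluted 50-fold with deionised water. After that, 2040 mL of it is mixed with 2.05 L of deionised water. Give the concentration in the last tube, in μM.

215 μM

Overall dilution factor = 3 × 50 × 2.005 = 301.
64.7 mM / 301 = 0.215 mM = 215 μM.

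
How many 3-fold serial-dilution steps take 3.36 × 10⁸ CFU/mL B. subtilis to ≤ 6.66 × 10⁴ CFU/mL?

8

Need 3ⁿ ≥ 5045, so n ≥ log(5045)/log(3) = 7.76.
Minimum whole steps: n = 8.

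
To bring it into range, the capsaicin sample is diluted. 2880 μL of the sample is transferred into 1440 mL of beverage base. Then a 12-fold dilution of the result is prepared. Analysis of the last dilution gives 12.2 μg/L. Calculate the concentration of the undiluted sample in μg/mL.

Overall dilution factor = 501 × 12 = 6012.
Original = 12.2 μg/L × 6012 = 7.33 × 10⁴ μg/L = 73.3 μg/mL.

73.3 μg/mL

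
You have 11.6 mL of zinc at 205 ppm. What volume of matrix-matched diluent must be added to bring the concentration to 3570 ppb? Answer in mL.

655 mL

3570 ppb = 3.57 ppm.
V₂ = C₁V₁/C₂ = 205 × 11.6 / 3.57 = 666 mL.
Diluent to add = V₂ − V₁ = 666 − 11.6 = 655 mL.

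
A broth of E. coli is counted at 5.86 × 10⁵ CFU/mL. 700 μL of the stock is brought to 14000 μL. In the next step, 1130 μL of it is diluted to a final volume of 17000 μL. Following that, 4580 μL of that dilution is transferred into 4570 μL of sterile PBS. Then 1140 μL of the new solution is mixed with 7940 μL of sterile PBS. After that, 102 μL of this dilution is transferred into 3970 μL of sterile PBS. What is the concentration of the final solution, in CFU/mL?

3.07 CFU/mL

Overall dilution factor = 20 × 15.04 × 1.998 × 7.965 × 39.92 = 1.91 × 10⁵.
5.86 × 10⁵ CFU/mL / 1.91 × 10⁵ = 3.07 CFU/mL.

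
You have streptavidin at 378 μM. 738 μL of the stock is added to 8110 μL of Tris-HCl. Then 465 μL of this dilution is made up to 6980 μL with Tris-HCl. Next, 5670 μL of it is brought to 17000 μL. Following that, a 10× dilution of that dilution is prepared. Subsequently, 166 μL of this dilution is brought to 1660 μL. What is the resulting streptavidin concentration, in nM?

Overall dilution factor = 11.99 × 15.01 × 2.998 × 10 × 10 = 5.40 × 10⁴.
378 μM / 5.40 × 10⁴ = 7.01 × 10⁻³ μM = 7.01 nM.

7.01 nM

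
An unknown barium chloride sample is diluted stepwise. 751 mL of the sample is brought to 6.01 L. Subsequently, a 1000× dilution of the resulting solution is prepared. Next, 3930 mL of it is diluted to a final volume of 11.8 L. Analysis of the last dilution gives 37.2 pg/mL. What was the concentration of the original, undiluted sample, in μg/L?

Overall dilution factor = 8.003 × 1000 × 3.003 = 2.40 × 10⁴.
Original = 37.2 pg/mL × 2.40 × 10⁴ = 8.94 × 10⁵ pg/mL = 894 μg/L.

894 μg/L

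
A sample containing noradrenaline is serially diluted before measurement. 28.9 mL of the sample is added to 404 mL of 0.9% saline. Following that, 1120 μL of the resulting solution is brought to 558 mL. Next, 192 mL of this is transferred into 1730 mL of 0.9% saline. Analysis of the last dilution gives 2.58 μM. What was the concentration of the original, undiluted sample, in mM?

193 mM

Overall dilution factor = 14.98 × 498.2 × 10.01 = 7.47 × 10⁴.
Original = 2.58 μM × 7.47 × 10⁴ = 1.93 × 10⁵ μM = 193 mM.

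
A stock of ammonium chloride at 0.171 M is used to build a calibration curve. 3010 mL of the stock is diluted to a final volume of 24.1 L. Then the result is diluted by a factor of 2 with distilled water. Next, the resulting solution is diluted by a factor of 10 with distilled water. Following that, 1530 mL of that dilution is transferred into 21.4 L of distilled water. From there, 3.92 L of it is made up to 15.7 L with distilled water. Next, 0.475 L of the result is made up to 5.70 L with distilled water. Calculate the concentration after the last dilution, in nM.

1480 nM

Overall dilution factor = 8.007 × 2 × 10 × 14.99 × 4.005 × 12 = 1.15 × 10⁵.
0.171 M / 1.15 × 10⁵ = 1.48 × 10⁻⁶ M = 1480 nM.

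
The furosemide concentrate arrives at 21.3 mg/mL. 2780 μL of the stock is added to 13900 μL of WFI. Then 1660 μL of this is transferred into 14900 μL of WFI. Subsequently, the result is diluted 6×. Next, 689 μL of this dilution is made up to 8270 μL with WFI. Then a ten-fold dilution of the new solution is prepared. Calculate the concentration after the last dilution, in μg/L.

494 μg/L

Overall dilution factor = 6 × 9.976 × 6 × 12.00 × 10 = 4.31 × 10⁴.
21.3 mg/mL / 4.31 × 10⁴ = 4.94 × 10⁻⁴ mg/mL = 494 μg/L.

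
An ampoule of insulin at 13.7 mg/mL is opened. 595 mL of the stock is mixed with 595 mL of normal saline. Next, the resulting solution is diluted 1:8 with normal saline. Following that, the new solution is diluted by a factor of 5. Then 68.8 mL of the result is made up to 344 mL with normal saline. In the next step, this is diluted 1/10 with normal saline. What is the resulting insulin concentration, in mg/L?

Overall dilution factor = 2 × 8 × 5 × 5 × 10 = 4000.
13.7 mg/mL / 4000 = 3.42 × 10⁻³ mg/mL = 3.42 mg/L.

3.42 mg/L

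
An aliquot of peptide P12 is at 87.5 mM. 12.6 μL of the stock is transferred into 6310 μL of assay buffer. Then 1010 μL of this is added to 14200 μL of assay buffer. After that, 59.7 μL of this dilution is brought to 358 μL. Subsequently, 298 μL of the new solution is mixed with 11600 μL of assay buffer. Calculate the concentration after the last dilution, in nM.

Overall dilution factor = 501.8 × 15.06 × 5.997 × 39.93 = 1.81 × 10⁶.
87.5 mM / 1.81 × 10⁶ = 4.84 × 10⁻⁵ mM = 48.4 nM.

48.4 nM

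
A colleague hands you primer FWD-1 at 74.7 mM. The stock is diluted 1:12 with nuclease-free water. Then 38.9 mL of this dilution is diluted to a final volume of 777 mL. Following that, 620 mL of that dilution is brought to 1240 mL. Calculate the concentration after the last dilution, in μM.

156 μM

Overall dilution factor = 12 × 19.97 × 2 = 479.
74.7 mM / 479 = 0.156 mM = 156 μM.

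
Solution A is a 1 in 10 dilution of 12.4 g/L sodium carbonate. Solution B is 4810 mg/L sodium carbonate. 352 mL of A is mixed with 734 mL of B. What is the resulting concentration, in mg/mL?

C_A = 12.4 g/L / 10 = 1.24 g/L.
C_B = 4810 mg/L = 4.81 g/L.
C_mix = (C_A·V_A + C_B·V_B)/(V_A + V_B) = (1.24×352 + 4.81×734) / 1086 = 3.65 g/L = 3.65 mg/mL.

3.65 mg/mL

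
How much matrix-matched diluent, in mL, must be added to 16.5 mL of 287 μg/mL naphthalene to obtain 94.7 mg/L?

33.5 mL

94.7 mg/L = 94.7 μg/mL.
V₂ = C₁V₁/C₂ = 287 × 16.5 / 94.7 = 50.0 mL.
Diluent to add = V₂ − V₁ = 50.0 − 16.5 = 33.5 mL.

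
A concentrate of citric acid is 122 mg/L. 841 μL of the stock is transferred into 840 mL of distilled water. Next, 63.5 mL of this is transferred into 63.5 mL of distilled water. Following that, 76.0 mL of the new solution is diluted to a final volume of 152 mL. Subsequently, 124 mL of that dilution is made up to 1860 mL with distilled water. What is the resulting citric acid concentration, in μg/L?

Overall dilution factor = 999.8 × 2 × 2 × 15 = 6.00 × 10⁴.
122 mg/L / 6.00 × 10⁴ = 2.03 × 10⁻³ mg/L = 2.03 μg/L.

2.03 μg/L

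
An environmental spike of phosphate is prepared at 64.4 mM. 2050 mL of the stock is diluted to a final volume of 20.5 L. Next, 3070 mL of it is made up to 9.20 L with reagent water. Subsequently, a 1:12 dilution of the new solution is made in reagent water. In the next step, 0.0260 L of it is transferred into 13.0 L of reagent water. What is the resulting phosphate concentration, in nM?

Overall dilution factor = 10 × 2.997 × 12 × 501 = 1.80 × 10⁵.
64.4 mM / 1.80 × 10⁵ = 3.57 × 10⁻⁴ mM = 357 nM.

357 nM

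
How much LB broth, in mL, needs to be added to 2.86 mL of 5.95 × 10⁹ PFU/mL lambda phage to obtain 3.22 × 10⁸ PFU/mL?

50.0 mL

V₂ = C₁V₁/C₂ = 5.95 × 10⁹ × 2.86 / 3.22 × 10⁸ = 52.8 mL.
Diluent to add = V₂ − V₁ = 52.8 − 2.86 = 50.0 mL.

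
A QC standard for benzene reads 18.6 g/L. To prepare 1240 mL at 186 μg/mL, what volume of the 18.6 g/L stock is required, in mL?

186 μg/mL = 0.186 g/L.
V₁ = C₂V₂/C₁ = 0.186 × 1240 / 18.6 = 12.4 mL.

12.4 mL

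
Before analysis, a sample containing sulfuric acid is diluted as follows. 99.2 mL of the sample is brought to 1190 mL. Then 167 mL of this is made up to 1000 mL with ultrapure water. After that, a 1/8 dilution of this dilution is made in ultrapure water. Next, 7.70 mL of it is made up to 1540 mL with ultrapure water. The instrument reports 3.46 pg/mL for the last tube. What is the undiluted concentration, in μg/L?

Overall dilution factor = 12.00 × 5.988 × 8 × 200 = 1.15 × 10⁵.
Original = 3.46 pg/mL × 1.15 × 10⁵ = 3.98 × 10⁵ pg/mL = 398 μg/L.

398 μg/L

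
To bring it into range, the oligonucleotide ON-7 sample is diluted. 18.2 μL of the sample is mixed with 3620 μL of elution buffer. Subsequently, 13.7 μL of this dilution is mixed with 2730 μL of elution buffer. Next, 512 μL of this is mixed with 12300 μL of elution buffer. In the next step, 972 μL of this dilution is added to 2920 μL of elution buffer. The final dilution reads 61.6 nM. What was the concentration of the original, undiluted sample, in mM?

247 mM

Overall dilution factor = 199.9 × 200.3 × 25.02 × 4.004 = 4.01 × 10⁶.
Original = 61.6 nM × 4.01 × 10⁶ = 2.47 × 10⁸ nM = 247 mM.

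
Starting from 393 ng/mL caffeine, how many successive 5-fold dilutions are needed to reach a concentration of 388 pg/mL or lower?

Need 5ⁿ ≥ 1013, so n ≥ log(1013)/log(5) = 4.30.
Minimum whole steps: n = 5.

5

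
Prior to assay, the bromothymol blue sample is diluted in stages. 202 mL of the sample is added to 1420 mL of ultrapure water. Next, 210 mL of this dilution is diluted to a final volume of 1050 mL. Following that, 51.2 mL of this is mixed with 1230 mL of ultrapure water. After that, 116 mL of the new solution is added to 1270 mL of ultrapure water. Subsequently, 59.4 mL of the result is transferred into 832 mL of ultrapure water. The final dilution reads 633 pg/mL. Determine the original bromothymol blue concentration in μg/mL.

Overall dilution factor = 8.030 × 5 × 25.02 × 11.95 × 15.01 = 1.80 × 10⁵.
Original = 633 pg/mL × 1.80 × 10⁵ = 1.14 × 10⁸ pg/mL = 114 μg/mL.

114 μg/mL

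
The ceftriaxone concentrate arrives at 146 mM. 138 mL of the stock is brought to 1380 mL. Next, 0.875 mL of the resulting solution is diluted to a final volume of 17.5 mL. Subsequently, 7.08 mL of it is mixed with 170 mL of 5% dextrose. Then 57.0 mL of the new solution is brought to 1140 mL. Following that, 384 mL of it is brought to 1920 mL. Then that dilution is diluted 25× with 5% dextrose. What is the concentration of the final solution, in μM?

0.0117 μM

Overall dilution factor = 10 × 20 × 25.01 × 20 × 5 × 25 = 1.25 × 10⁷.
146 mM / 1.25 × 10⁷ = 1.17 × 10⁻⁵ mM = 0.0117 μM.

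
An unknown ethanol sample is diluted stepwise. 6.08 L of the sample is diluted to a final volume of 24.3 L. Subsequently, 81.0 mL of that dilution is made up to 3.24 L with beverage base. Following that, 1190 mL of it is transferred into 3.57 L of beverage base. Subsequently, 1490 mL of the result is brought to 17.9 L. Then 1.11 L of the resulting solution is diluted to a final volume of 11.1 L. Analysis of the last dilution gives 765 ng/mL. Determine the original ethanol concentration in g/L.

58.8 g/L

Overall dilution factor = 3.997 × 40 × 4 × 12.01 × 10 = 7.68 × 10⁴.
Original = 765 ng/mL × 7.68 × 10⁴ = 5.88 × 10⁷ ng/mL = 58.8 g/L.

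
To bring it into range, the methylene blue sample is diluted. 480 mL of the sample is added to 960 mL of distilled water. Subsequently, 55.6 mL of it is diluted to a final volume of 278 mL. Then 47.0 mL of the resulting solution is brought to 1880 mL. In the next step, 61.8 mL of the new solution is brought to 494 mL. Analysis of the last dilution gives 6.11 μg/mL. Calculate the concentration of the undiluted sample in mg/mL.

29.3 mg/mL

Overall dilution factor = 3 × 5 × 40 × 7.994 = 4796.
Original = 6.11 μg/mL × 4796 = 2.93 × 10⁴ μg/mL = 29.3 mg/mL.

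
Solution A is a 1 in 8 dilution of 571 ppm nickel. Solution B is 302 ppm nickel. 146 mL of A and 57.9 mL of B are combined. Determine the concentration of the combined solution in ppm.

137 ppm

C_A = 571 ppm / 8 = 71.4 ppm.
C_mix = (C_A·V_A + C_B·V_B)/(V_A + V_B) = (71.4×146 + 302×57.9) / 203.9 = 137 ppm.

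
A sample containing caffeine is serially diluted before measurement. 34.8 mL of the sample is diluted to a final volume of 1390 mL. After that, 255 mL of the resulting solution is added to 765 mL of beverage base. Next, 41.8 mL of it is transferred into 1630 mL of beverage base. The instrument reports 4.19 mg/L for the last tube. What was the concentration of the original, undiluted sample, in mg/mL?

26.8 mg/mL

Overall dilution factor = 39.94 × 4 × 40.00 = 6390.
Original = 4.19 mg/L × 6390 = 2.68 × 10⁴ mg/L = 26.8 mg/mL.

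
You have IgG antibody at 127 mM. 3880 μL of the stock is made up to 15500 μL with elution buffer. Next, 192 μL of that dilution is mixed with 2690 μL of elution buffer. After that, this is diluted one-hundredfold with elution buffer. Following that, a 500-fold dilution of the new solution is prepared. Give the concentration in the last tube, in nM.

Overall dilution factor = 3.995 × 15.01 × 100 × 500 = 3.00 × 10⁶.
127 mM / 3.00 × 10⁶ = 4.24 × 10⁻⁵ mM = 42.4 nM.

42.4 nM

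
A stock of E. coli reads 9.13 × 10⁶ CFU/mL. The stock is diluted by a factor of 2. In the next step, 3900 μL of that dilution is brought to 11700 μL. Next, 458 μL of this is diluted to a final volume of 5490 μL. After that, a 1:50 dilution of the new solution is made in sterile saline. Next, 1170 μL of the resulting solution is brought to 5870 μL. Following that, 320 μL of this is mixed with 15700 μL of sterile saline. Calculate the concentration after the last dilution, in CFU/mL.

10.1 CFU/mL

Overall dilution factor = 2 × 3 × 11.99 × 50 × 5.017 × 50.06 = 9.03 × 10⁵.
9.13 × 10⁶ CFU/mL / 9.03 × 10⁵ = 10.1 CFU/mL.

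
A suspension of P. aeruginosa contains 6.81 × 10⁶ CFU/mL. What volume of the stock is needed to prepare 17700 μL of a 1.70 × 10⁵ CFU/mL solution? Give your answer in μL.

442 μL

V₁ = C₂V₂/C₁ = 1.70 × 10⁵ × 17700 / 6.81 × 10⁶ = 442 μL.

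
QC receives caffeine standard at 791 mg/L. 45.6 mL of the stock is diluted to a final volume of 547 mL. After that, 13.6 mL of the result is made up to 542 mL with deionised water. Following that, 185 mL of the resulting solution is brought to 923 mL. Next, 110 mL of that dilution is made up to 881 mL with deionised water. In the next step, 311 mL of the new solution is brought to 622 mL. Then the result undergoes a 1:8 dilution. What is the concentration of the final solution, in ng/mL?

Overall dilution factor = 12.00 × 39.85 × 4.989 × 8.009 × 2 × 8 = 3.06 × 10⁵.
791 mg/L / 3.06 × 10⁵ = 2.59 × 10⁻³ mg/L = 2.59 ng/mL.

2.59 ng/mL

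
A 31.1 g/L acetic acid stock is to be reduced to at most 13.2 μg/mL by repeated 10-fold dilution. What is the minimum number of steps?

Need 10ⁿ ≥ 2356, so n ≥ log(2356)/log(10) = 3.37.
Minimum whole steps: n = 4.

4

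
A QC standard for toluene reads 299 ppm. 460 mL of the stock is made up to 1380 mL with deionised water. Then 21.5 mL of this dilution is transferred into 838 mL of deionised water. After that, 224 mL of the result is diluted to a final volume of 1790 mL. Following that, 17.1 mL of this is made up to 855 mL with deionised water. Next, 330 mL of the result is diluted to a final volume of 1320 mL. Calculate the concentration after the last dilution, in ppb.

Overall dilution factor = 3 × 39.98 × 7.991 × 50 × 4 = 1.92 × 10⁵.
299 ppm / 1.92 × 10⁵ = 1.56 × 10⁻³ ppm = 1.56 ppb.

1.56 ppb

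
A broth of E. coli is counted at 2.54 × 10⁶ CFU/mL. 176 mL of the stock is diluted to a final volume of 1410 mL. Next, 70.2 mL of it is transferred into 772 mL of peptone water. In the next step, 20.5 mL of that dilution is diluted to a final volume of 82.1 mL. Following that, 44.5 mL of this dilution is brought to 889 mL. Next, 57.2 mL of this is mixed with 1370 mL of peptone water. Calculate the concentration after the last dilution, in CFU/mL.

Overall dilution factor = 8.011 × 12.00 × 4.005 × 19.98 × 24.95 = 1.92 × 10⁵.
2.54 × 10⁶ CFU/mL / 1.92 × 10⁵ = 13.2 CFU/mL.

13.2 CFU/mL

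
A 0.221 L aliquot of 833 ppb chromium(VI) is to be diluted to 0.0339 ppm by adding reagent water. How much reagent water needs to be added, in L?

0.0339 ppm = 33.9 ppb.
V₂ = C₁V₁/C₂ = 833 × 0.221 / 33.9 = 5.43 L.
Diluent to add = V₂ − V₁ = 5.43 − 0.221 = 5.21 L.

5.21 L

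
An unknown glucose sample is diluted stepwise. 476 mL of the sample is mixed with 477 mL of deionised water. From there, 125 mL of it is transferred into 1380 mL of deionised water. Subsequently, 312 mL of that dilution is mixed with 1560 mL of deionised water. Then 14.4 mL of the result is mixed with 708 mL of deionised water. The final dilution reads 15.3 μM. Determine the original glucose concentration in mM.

111 mM

Overall dilution factor = 2.002 × 12.04 × 6 × 50.17 = 7256.
Original = 15.3 μM × 7256 = 1.11 × 10⁵ μM = 111 mM.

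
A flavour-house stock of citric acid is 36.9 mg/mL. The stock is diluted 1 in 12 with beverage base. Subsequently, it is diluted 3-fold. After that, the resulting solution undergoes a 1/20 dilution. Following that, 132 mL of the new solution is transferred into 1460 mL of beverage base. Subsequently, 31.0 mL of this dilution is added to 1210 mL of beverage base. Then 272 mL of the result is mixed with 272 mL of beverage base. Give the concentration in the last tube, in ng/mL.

53.1 ng/mL

Overall dilution factor = 12 × 3 × 20 × 12.06 × 40.03 × 2 = 6.95 × 10⁵.
36.9 mg/mL / 6.95 × 10⁵ = 5.31 × 10⁻⁵ mg/mL = 53.1 ng/mL.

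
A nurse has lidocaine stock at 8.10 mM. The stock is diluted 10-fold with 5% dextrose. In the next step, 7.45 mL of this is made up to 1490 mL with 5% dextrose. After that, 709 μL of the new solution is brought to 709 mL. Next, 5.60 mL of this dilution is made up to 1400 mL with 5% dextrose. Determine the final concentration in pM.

16.2 pM

Overall dilution factor = 10 × 200 × 1000 × 250 = 5.00 × 10⁸.
8.10 mM / 5.00 × 10⁸ = 1.62 × 10⁻⁸ mM = 16.2 pM.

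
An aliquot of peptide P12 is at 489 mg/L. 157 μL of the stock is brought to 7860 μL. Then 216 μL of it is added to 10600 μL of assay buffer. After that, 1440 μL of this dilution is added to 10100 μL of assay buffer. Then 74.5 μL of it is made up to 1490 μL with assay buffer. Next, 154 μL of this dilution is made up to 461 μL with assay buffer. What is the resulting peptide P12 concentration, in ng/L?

407 ng/L

Overall dilution factor = 50.06 × 50.07 × 8.014 × 20 × 2.994 = 1.20 × 10⁶.
489 mg/L / 1.20 × 10⁶ = 4.07 × 10⁻⁴ mg/L = 407 ng/L.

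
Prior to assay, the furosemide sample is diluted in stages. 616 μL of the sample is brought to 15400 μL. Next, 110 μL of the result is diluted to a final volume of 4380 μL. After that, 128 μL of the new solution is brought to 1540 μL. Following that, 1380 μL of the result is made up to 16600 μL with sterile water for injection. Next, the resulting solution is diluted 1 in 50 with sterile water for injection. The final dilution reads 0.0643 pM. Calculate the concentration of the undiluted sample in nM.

463 nM

Overall dilution factor = 25 × 39.82 × 12.03 × 12.03 × 50 = 7.20 × 10⁶.
Original = 0.0643 pM × 7.20 × 10⁶ = 4.63 × 10⁵ pM = 463 nM.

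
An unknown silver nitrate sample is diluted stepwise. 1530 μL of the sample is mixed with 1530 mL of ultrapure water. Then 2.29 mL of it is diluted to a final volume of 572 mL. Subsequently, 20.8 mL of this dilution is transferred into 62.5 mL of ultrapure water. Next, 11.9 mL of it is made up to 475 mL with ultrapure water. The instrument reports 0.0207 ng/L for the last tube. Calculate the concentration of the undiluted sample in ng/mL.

Overall dilution factor = 1001 × 249.8 × 4.005 × 39.92 = 4.00 × 10⁷.
Original = 0.0207 ng/L × 4.00 × 10⁷ = 8.27 × 10⁵ ng/L = 827 ng/mL.

827 ng/mL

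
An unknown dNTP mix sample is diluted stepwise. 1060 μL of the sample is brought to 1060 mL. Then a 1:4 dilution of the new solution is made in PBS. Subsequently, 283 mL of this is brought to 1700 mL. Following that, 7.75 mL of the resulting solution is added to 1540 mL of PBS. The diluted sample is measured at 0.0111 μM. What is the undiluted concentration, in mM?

Overall dilution factor = 1000 × 4 × 6.007 × 199.7 = 4.80 × 10⁶.
Original = 0.0111 μM × 4.80 × 10⁶ = 5.33 × 10⁴ μM = 53.3 mM.

53.3 mM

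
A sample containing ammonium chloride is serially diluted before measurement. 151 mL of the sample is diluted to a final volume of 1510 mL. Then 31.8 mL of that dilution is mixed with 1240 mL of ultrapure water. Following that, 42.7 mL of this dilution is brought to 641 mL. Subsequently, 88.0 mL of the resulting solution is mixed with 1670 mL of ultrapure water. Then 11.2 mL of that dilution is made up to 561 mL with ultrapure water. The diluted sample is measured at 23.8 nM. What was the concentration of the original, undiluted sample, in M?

Overall dilution factor = 10 × 39.99 × 15.01 × 19.98 × 50.09 = 6.01 × 10⁶.
Original = 23.8 nM × 6.01 × 10⁶ = 1.43 × 10⁸ nM = 0.143 M.

0.143 M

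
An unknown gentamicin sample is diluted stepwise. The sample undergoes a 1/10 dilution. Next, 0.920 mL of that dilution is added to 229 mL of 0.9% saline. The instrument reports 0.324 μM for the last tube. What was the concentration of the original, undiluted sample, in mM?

Overall dilution factor = 10 × 249.9 = 2499.
Original = 0.324 μM × 2499 = 810 μM = 0.810 mM.

0.810 mM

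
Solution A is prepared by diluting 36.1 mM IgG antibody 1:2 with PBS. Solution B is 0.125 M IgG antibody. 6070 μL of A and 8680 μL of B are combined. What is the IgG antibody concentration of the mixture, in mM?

C_A = 36.1 mM / 2 = 18.1 mM.
C_B = 0.125 M = 125 mM.
C_mix = (C_A·V_A + C_B·V_B)/(V_A + V_B) = (18.1×6070 + 125×8680) / 14750 = 81.0 mM.

81.0 mM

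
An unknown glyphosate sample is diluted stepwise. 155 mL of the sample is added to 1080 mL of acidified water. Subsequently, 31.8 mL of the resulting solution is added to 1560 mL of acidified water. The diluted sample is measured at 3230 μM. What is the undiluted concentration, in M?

1.29 M

Overall dilution factor = 7.968 × 50.06 = 399.
Original = 3230 μM × 399 = 1.29 × 10⁶ μM = 1.29 M.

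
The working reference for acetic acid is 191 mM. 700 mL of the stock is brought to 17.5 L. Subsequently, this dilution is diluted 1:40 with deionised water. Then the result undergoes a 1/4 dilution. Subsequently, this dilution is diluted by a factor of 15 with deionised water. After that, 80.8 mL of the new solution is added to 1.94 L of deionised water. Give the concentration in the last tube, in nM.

127 nM

Overall dilution factor = 25 × 40 × 4 × 15 × 25.01 = 1.50 × 10⁶.
191 mM / 1.50 × 10⁶ = 1.27 × 10⁻⁴ mM = 127 nM.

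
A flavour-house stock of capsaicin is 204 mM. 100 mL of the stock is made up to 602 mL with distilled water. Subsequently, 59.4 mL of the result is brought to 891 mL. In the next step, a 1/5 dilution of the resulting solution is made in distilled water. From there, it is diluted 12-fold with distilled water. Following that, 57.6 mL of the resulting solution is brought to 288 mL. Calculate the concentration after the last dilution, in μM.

7.53 μM

Overall dilution factor = 6.020 × 15 × 5 × 12 × 5 = 2.71 × 10⁴.
204 mM / 2.71 × 10⁴ = 7.53 × 10⁻³ mM = 7.53 μM.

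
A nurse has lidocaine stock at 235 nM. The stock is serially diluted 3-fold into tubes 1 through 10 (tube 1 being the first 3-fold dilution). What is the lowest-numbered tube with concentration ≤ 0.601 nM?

Tube n has concentration 235 nM / 3ⁿ.
Need 3ⁿ ≥ 235 nM / 0.601 nM = 391, so n ≥ 5.43.
First such tube: n = 6.

tube 6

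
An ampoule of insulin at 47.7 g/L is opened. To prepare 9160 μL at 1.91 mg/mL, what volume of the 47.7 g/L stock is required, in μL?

1.91 mg/mL = 1.91 g/L.
V₁ = C₂V₂/C₁ = 1.91 × 9160 / 47.7 = 367 μL.

367 μL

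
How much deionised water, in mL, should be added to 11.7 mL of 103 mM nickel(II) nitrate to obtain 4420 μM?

261 mL

4420 μM = 4.42 mM.
V₂ = C₁V₁/C₂ = 103 × 11.7 / 4.42 = 273 mL.
Diluent to add = V₂ − V₁ = 273 − 11.7 = 261 mL.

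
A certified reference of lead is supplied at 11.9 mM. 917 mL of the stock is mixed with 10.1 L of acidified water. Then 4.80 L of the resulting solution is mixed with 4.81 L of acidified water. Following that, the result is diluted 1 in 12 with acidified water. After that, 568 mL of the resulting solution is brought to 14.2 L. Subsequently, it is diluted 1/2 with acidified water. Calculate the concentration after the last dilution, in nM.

Overall dilution factor = 12.01 × 2.002 × 12 × 25 × 2 = 1.44 × 10⁴.
11.9 mM / 1.44 × 10⁴ = 8.25 × 10⁻⁴ mM = 825 nM.

825 nM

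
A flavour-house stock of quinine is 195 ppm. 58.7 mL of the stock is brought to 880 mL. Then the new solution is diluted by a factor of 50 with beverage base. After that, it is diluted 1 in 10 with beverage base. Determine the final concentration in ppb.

Overall dilution factor = 14.99 × 50 × 10 = 7496.
195 ppm / 7496 = 0.0260 ppm = 26.0 ppb.

26.0 ppb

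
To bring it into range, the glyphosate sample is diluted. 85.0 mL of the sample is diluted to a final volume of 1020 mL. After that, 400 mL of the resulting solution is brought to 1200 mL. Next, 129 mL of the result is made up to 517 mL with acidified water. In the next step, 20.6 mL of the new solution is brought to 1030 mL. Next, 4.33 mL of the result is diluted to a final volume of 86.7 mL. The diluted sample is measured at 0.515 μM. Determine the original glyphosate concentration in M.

Overall dilution factor = 12 × 3 × 4.008 × 50 × 20.02 = 1.44 × 10⁵.
Original = 0.515 μM × 1.44 × 10⁵ = 7.44 × 10⁴ μM = 0.0744 M.

0.0744 M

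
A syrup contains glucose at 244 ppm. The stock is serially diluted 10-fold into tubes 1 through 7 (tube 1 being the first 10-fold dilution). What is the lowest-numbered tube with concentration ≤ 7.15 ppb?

tube 5

Tube n has concentration 244 ppm / 10ⁿ.
Need 10ⁿ ≥ 244 ppm / 7.15 ppb = 3.41 × 10⁴, so n ≥ 4.53.
First such tube: n = 5.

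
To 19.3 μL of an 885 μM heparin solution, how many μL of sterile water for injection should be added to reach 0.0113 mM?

0.0113 mM = 11.3 μM.
V₂ = C₁V₁/C₂ = 885 × 19.3 / 11.3 = 1512 μL.
Diluent to add = V₂ − V₁ = 1512 − 19.3 = 1490 μL.

1490 μL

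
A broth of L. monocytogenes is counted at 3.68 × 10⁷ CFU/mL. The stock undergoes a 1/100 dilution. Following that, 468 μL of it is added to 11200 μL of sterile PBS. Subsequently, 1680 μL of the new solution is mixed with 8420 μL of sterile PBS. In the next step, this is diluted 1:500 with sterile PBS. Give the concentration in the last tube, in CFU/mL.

4.91 CFU/mL

Overall dilution factor = 100 × 24.93 × 6.012 × 500 = 7.49 × 10⁶.
3.68 × 10⁷ CFU/mL / 7.49 × 10⁶ = 4.91 CFU/mL.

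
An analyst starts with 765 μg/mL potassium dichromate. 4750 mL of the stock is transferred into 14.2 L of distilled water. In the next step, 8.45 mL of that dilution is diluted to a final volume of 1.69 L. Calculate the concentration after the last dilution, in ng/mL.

Overall dilution factor = 3.989 × 200 = 798.
765 μg/mL / 798 = 0.959 μg/mL = 959 ng/mL.

959 ng/mL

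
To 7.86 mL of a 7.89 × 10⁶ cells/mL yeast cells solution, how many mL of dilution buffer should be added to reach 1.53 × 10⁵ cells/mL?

V₂ = C₁V₁/C₂ = 7.89 × 10⁶ × 7.86 / 1.53 × 10⁵ = 405 mL.
Diluent to add = V₂ − V₁ = 405 − 7.86 = 397 mL.

397 mL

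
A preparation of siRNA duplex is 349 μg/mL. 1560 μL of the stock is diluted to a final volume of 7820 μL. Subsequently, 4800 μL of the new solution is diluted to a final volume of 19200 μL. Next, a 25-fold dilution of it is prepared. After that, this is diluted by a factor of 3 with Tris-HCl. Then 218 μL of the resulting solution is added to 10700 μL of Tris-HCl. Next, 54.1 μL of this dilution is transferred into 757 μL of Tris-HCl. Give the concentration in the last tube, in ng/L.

Overall dilution factor = 5.013 × 4 × 25 × 3 × 50.08 × 14.99 = 1.13 × 10⁶.
349 μg/mL / 1.13 × 10⁶ = 3.09 × 10⁻⁴ μg/mL = 309 ng/L.

309 ng/L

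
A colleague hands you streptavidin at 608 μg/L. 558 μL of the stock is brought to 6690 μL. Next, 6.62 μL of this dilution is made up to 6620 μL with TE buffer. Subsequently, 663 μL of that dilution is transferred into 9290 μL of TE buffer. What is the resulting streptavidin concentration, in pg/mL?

Overall dilution factor = 11.99 × 1000 × 15.01 = 1.80 × 10⁵.
608 μg/L / 1.80 × 10⁵ = 3.38 × 10⁻³ μg/L = 3.38 pg/mL.

3.38 pg/mL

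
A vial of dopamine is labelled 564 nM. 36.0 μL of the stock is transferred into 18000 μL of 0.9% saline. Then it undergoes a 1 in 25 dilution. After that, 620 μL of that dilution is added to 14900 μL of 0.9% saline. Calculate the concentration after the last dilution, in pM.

Overall dilution factor = 501 × 25 × 25.03 = 3.14 × 10⁵.
564 nM / 3.14 × 10⁵ = 1.80 × 10⁻³ nM = 1.80 pM.

1.80 pM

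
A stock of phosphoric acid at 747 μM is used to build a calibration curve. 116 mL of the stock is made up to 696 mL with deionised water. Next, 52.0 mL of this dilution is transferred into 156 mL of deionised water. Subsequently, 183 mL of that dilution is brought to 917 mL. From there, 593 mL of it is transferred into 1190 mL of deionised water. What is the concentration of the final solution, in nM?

Overall dilution factor = 6 × 4 × 5.011 × 3.007 = 362.
747 μM / 362 = 2.07 μM = 2070 nM.

2070 nM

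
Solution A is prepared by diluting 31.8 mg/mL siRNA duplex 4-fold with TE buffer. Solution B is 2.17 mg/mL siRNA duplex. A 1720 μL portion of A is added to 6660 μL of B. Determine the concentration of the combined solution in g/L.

3.36 g/L

C_A = 31.8 mg/mL / 4 = 7.95 mg/mL.
C_mix = (C_A·V_A + C_B·V_B)/(V_A + V_B) = (7.95×1720 + 2.17×6660) / 8380 = 3.36 mg/mL = 3.36 g/L.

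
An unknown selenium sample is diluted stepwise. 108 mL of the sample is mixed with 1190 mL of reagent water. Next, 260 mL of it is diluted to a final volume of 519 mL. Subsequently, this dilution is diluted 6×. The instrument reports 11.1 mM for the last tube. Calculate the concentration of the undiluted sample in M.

Overall dilution factor = 12.02 × 1.996 × 6 = 144.
Original = 11.1 mM × 144 = 1598 mM = 1.60 M.

1.60 M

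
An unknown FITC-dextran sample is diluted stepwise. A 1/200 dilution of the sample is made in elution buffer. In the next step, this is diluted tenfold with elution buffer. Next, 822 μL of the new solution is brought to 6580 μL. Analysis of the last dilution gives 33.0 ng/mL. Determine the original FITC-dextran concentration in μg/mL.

528 μg/mL

Overall dilution factor = 200 × 10 × 8.005 = 1.60 × 10⁴.
Original = 33.0 ng/mL × 1.60 × 10⁴ = 5.28 × 10⁵ ng/mL = 528 μg/mL.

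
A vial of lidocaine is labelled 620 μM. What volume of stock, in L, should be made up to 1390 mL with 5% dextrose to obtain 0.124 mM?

0.278 L

0.124 mM = 124 μM.
V₁ = C₂V₂/C₁ = 124 × 1390 / 620 = 278 mL = 0.278 L.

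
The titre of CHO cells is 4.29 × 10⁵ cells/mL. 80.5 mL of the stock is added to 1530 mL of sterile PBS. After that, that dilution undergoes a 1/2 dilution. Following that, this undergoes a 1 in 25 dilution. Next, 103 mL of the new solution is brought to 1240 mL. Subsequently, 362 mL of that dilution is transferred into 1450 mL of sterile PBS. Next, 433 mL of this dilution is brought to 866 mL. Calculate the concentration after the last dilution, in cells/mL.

Overall dilution factor = 20.01 × 2 × 25 × 12.04 × 5.006 × 2 = 1.21 × 10⁵.
4.29 × 10⁵ cells/mL / 1.21 × 10⁵ = 3.56 cells/mL.

3.56 cells/mL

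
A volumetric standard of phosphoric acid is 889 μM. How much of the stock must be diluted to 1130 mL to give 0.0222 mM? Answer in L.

0.0282 L

0.0222 mM = 22.2 μM.
V₁ = C₂V₂/C₁ = 22.2 × 1130 / 889 = 28.2 mL = 0.0282 L.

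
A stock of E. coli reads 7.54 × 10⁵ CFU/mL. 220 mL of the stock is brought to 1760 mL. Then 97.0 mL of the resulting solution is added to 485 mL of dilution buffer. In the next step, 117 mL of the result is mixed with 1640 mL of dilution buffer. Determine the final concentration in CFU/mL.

1050 CFU/mL

Overall dilution factor = 8 × 6 × 15.02 = 721.
7.54 × 10⁵ CFU/mL / 721 = 1050 CFU/mL.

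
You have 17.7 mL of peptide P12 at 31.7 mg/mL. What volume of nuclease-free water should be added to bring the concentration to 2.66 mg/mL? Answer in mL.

193 mL

V₂ = C₁V₁/C₂ = 31.7 × 17.7 / 2.66 = 211 mL.
Diluent to add = V₂ − V₁ = 211 − 17.7 = 193 mL.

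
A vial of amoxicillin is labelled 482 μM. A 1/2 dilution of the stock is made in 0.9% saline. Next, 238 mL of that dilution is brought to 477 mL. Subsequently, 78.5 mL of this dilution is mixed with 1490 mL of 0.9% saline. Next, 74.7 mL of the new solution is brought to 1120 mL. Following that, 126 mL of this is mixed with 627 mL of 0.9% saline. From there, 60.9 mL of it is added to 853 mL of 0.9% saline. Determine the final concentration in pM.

Overall dilution factor = 2 × 2.004 × 19.98 × 14.99 × 5.976 × 15.01 = 1.08 × 10⁵.
482 μM / 1.08 × 10⁵ = 4.48 × 10⁻³ μM = 4480 pM.

4480 pM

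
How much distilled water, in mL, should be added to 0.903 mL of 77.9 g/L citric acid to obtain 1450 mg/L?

47.6 mL

1450 mg/L = 1.45 g/L.
V₂ = C₁V₁/C₂ = 77.9 × 0.903 / 1.45 = 48.5 mL.
Diluent to add = V₂ − V₁ = 48.5 − 0.903 = 47.6 mL.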